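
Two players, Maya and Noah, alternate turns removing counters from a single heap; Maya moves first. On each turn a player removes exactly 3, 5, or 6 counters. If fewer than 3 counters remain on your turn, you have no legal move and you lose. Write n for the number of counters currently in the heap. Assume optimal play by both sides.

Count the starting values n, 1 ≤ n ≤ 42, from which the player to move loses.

Use the standard recursion: the mover loses at a terminal position; elsewhere, the mover wins exactly when some move hands the opponent an L position.
n=0: no move → L
n=1: no move → L
n=2: no move → L
n=3: →0(L), so W
n=4: →1(L), so W
n=5: →2(L), so W
n=6: →1(L), so W
n=7: →2(L), so W
n=8: →2(L), so W
n=9: →6(W), 4(W), 3(W) — all W, so L
n=10: →7(W), 5(W), 4(W) — all W, so L
n=11: →8(W), 6(W), 5(W) — all W, so L
n=12: →9(L), so W
n=13: →10(L), so W
n=14: →11(L), so W
n=15: →10(L), so W
n=16: →11(L), so W
n=17: →11(L), so W
n=18: →15(W), 13(W), 12(W) — all W, so L
n=19: →16(W), 14(W), 13(W) — all W, so L
n=20: →17(W), 15(W), 14(W) — all W, so L
n=21: →18(L), so W
n=22: →19(L), so W
n=23: →20(L), so W
n=24: →19(L), so W
n=25: →20(L), so W
n=26: →20(L), so W
n=27: →24(W), 22(W), 21(W) — all W, so L
n=28: →25(W), 23(W), 22(W) — all W, so L
n=29: →26(W), 24(W), 23(W) — all W, so L
n=30: →27(L), so W
n=31: →28(L), so W
n=32: →29(L), so W
n=33: →28(L), so W
n=34: →29(L), so W
n=35: →29(L), so W
n=36: →33(W), 31(W), 30(W) — all W, so L
n=37: →34(W), 32(W), 31(W) — all W, so L
n=38: →35(W), 33(W), 32(W) — all W, so L
n=39: →36(L), so W
n=40: →37(L), so W
n=41: →38(L), so W
n=42: →37(L), so W
L entries with 1 ≤ n ≤ 42 (n=0 is outside the asked range and is not counted): n = 1, 2, 9, 10, 11, 18, 19, 20, 27, 28, 29, 36, 37, 38; that makes 14.

14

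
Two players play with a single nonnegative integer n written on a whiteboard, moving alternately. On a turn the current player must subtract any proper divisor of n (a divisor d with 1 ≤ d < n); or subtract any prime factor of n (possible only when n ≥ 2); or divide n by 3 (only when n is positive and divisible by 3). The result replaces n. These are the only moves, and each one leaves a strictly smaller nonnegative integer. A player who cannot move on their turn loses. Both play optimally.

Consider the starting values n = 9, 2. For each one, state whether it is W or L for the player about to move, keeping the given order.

9: L, 2: W

Use the standard recursion: the mover loses at a terminal position; elsewhere, the mover wins exactly when some move hands the opponent an L position.
n=0: no move → L
n=1: no move → L
n=2: can move to 0, which is L ⇒ W
n=3: can move to 0, which is L ⇒ W
n=4: moves to 2(W), 3(W); every one is W ⇒ L
n=5: can move to 0, which is L ⇒ W
n=6: can move to 4, which is L ⇒ W
n=7: can move to 0, which is L ⇒ W
n=8: can move to 4, which is L ⇒ W
n=9: moves to 3(W), 6(W), 8(W); every one is W ⇒ L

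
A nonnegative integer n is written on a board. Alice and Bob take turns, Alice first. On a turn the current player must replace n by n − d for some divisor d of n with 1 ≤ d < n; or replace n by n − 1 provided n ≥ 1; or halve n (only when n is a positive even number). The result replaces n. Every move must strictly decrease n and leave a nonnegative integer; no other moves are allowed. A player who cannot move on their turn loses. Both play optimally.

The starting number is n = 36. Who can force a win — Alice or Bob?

Alice wins.

Positions with no move are L. A position that does have a move is losing for the player to move precisely when every available move leads to a winning position for the opponent. Fill in the labels:
n=0: no move → L
n=1: →0(L), so W
n=2: →1(W) only, which is W, so L
n=3: →2(L), so W
n=4: →2(L), so W
n=5: →4(W) only, which is W, so L
n=6: →5(L), so W
n=7: →6(W) only, which is W, so L
n=8: →7(L), so W
n=9: →6(W), 8(W) — all W, so L
n=10: →5(L), so W
n=11: →10(W) only, which is W, so L
n=12: →9(L), so W
n=13: →12(W) only, which is W, so L
n=14: →7(L), so W
n=15: →10(W), 12(W), 14(W) — all W, so L
n=16: →15(L), so W
n=17: →16(W) only, which is W, so L
n=18: →9(L), so W
n=19: →18(W) only, which is W, so L
n=20: →15(L), so W
n=21: →14(W), 18(W), 20(W) — all W, so L
n=22: →11(L), so W
n=23: →22(W) only, which is W, so L
n=24: →21(L), so W
n=25: →20(W), 24(W) — all W, so L
n=26: →13(L), so W
n=27: →18(W), 24(W), 26(W) — all W, so L
n=28: →21(L), so W
n=29: →28(W) only, which is W, so L
n=30: →15(L), so W
n=31: →30(W) only, which is W, so L
n=32: →31(L), so W
n=33: →22(W), 30(W), 32(W) — all W, so L
n=34: →17(L), so W
n=35: →28(W), 30(W), 34(W) — all W, so L
n=36: →27(L), so W
The starting position 36 is W: Alice should move to 27, handing over an L position.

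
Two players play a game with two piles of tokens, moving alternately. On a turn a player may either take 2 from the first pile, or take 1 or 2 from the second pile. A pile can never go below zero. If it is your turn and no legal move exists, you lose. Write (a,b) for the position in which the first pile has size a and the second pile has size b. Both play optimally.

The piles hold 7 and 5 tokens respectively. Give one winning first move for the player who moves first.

Positions with no move are L. A position that does have a move is losing for the player to move precisely when every available move leads to a winning position for the opponent. Fill in the labels:
No move ever increases a pile, so every position that can arise here has a ≤ 7 and b ≤ 5; it is enough to label the cells with 0 ≤ a ≤ 7 and 0 ≤ b ≤ 5.
Every move lowers a or b (never raises either), so fill the grid row by row in increasing a, and left to right within a row: each cell's successors are then already labelled.
      b=0  b=1  b=2  b=3  b=4  b=5
a=0:    L    W    W    L    W    W
a=1:    L    W    W    L    W    W
a=2:    W    L    W    W    L    W
a=3:    W    L    W    W    L    W
a=4:    L    W    W    L    W    W
a=5:    L    W    W    L    W    W
a=6:    W    L    W    W    L    W
a=7:    W    L    W    W    L    W
Cells with no legal move (terminal, hence L): (0,0), (1,0).
The remaining L cells, each justified by listing all of its moves:
(0,3): only reaches (0,2)(W), (0,1)(W), all W → L
(1,3): only reaches (1,2)(W), (1,1)(W), all W → L
(2,1): only reaches (0,1)(W), (2,0)(W), all W → L
(2,4): only reaches (0,4)(W), (2,3)(W), (2,2)(W), all W → L
(3,1): only reaches (1,1)(W), (3,0)(W), all W → L
(3,4): only reaches (1,4)(W), (3,3)(W), (3,2)(W), all W → L
(4,0): only reaches (2,0)(W), which is W → L
(4,3): only reaches (2,3)(W), (4,2)(W), (4,1)(W), all W → L
(5,0): only reaches (3,0)(W), which is W → L
(5,3): only reaches (3,3)(W), (5,2)(W), (5,1)(W), all W → L
(6,1): only reaches (4,1)(W), (6,0)(W), all W → L
(6,4): only reaches (4,4)(W), (6,3)(W), (6,2)(W), all W → L
(7,1): only reaches (5,1)(W), (7,0)(W), all W → L
(7,4): only reaches (5,4)(W), (7,3)(W), (7,2)(W), all W → L
Every other cell has at least one move into one of the L cells above, so it is W.
From (7,5), the L positions reachable in one move are: (7,4).

Move to (7,4).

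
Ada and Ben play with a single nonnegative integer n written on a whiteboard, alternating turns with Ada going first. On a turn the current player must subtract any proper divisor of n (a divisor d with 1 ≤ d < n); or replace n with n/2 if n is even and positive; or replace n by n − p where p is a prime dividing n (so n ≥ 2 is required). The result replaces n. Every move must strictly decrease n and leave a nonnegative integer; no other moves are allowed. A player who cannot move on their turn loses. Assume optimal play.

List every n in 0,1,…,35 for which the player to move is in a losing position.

0, 1, 4, 9, 14, 20, 26, 32, 35

Compute win/loss labels from the base case upward. A position with no move is L. Any other position is W if it can reach an L in one move, else L.
n=0: no move → L
n=1: no move → L
n=2: →0(L), so W
n=3: →0(L), so W
n=4: →2(W), 3(W) — all W, so L
n=5: →0(L), so W
n=6: →4(L), so W
n=7: →0(L), so W
n=8: →4(L), so W
n=9: →6(W), 8(W) — all W, so L
n=10: →9(L), so W
n=11: →0(L), so W
n=12: →9(L), so W
n=13: →0(L), so W
n=14: →7(W), 12(W), 13(W) — all W, so L
n=15: →14(L), so W
n=16: →14(L), so W
n=17: →0(L), so W
n=18: →9(L), so W
n=19: →0(L), so W
n=20: →10(W), 15(W), 16(W), 18(W), 19(W) — all W, so L
n=21: →14(L), so W
n=22: →20(L), so W
n=23: →0(L), so W
n=24: →20(L), so W
n=25: →20(L), so W
n=26: →13(W), 24(W), 25(W) — all W, so L
n=27: →26(L), so W
n=28: →14(L), so W
n=29: →0(L), so W
n=30: →20(L), so W
n=31: →0(L), so W
n=32: →16(W), 24(W), 28(W), 30(W), 31(W) — all W, so L
n=33: →32(L), so W
n=34: →32(L), so W
n=35: →28(W), 30(W), 34(W) — all W, so L
The losing starting values of n are exactly the entries labelled L in this table (9 of them).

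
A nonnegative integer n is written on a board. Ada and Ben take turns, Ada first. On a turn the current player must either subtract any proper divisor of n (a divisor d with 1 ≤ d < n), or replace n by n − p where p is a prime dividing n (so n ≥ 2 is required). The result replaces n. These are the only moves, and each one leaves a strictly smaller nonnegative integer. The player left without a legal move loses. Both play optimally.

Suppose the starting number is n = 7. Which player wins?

Positions with no move are L. A position that does have a move is losing for the player to move precisely when every available move leads to a winning position for the opponent. Fill in the labels:
n=0: no move → L
n=1: no move → L
n=2: →0(L), so W
n=3: →0(L), so W
n=4: →2(W), 3(W) — all W, so L
n=5: →0(L), so W
n=6: →4(L), so W
n=7: →0(L), so W
The starting position 7 is W: Ada should move to 0, handing over an L position.

Ada wins.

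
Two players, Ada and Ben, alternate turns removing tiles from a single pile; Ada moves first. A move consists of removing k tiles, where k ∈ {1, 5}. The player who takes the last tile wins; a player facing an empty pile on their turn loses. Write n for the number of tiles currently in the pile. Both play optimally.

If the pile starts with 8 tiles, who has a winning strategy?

Use the standard recursion: the mover loses at a terminal position; elsewhere, the mover wins exactly when some move hands the opponent an L position.
n=0: no move → L
n=1: W (go to 0, an L position)
n=2: L (sole option 1(W) is W)
n=3: W (go to 2, an L position)
n=4: L (sole option 3(W) is W)
n=5: W (go to 4, an L position)
n=6: L (options 5(W), 1(W) are all W)
n=7: W (go to 6, an L position)
n=8: L (options 7(W), 3(W) are all W)
Every move from 8 reaches a W position, so the mover loses.

Ben wins.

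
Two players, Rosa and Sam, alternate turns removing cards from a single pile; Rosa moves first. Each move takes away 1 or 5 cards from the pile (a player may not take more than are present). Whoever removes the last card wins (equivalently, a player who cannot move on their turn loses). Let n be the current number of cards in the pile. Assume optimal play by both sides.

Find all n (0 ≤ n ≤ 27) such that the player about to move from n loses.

Compute win/loss labels from the base case upward. A position with no move is L. Any other position is W if it can reach an L in one move, else L.
n=0: no move → L
n=1: W (go to 0, an L position)
n=2: L (sole option 1(W) is W)
n=3: W (go to 2, an L position)
n=4: L (sole option 3(W) is W)
n=5: W (go to 4, an L position)
n=6: L (options 5(W), 1(W) are all W)
n=7: W (go to 6, an L position)
n=8: L (options 7(W), 3(W) are all W)
n=9: W (go to 8, an L position)
n=10: L (options 9(W), 5(W) are all W)
n=11: W (go to 10, an L position)
n=12: L (options 11(W), 7(W) are all W)
n=13: W (go to 12, an L position)
n=14: L (options 13(W), 9(W) are all W)
n=15: W (go to 14, an L position)
n=16: L (options 15(W), 11(W) are all W)
n=17: W (go to 16, an L position)
n=18: L (options 17(W), 13(W) are all W)
n=19: W (go to 18, an L position)
n=20: L (options 19(W), 15(W) are all W)
n=21: W (go to 20, an L position)
n=22: L (options 21(W), 17(W) are all W)
n=23: W (go to 22, an L position)
n=24: L (options 23(W), 19(W) are all W)
n=25: W (go to 24, an L position)
n=26: L (options 25(W), 21(W) are all W)
n=27: W (go to 26, an L position)
The losing starting values of n are exactly the entries labelled L in this table (14 of them).

0, 2, 4, 6, 8, 10, 12, 14, 16, 18, 20, 22, 24, 26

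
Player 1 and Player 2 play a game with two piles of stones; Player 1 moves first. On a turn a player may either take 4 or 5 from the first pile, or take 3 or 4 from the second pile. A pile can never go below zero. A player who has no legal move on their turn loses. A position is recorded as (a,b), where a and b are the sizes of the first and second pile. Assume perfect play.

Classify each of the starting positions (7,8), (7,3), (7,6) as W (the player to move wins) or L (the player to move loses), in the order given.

(7,8): W, (7,3): L, (7,6): W

Build the W/L table. Terminal = L. A non-terminal position is W if it has a move to some L; otherwise it is L.
No move ever increases a pile, so every position that can arise here has a ≤ 7 and b ≤ 8; it is enough to label the cells with 0 ≤ a ≤ 7 and 0 ≤ b ≤ 8.
Every move lowers a or b (never raises either), so fill the grid row by row in increasing a, and left to right within a row: each cell's successors are then already labelled.
      b=0  b=1  b=2  b=3  b=4  b=5  b=6  b=7  b=8
a=0:    L    L    L    W    W    W    W    L    L
a=1:    L    L    L    W    W    W    W    L    L
a=2:    L    L    L    W    W    W    W    L    L
a=3:    L    L    L    W    W    W    W    L    L
a=4:    W    W    W    L    L    L    W    W    W
a=5:    W    W    W    L    L    L    W    W    W
a=6:    W    W    W    L    L    L    W    W    W
a=7:    W    W    W    L    L    L    W    W    W
Cells with no legal move (terminal, hence L): (0,0), (0,1), (0,2), (1,0), (1,1), (1,2), (2,0), (2,1), (2,2), (3,0), (3,1), (3,2).
The remaining L cells, each justified by listing all of its moves:
(0,7): only reaches (0,4)(W), (0,3)(W), all W → L
(0,8): only reaches (0,5)(W), (0,4)(W), all W → L
(1,7): only reaches (1,4)(W), (1,3)(W), all W → L
(1,8): only reaches (1,5)(W), (1,4)(W), all W → L
(2,7): only reaches (2,4)(W), (2,3)(W), all W → L
(2,8): only reaches (2,5)(W), (2,4)(W), all W → L
(3,7): only reaches (3,4)(W), (3,3)(W), all W → L
(3,8): only reaches (3,5)(W), (3,4)(W), all W → L
(4,3): only reaches (0,3)(W), (4,0)(W), all W → L
(4,4): only reaches (0,4)(W), (4,1)(W), (4,0)(W), all W → L
(4,5): only reaches (0,5)(W), (4,2)(W), (4,1)(W), all W → L
(5,3): only reaches (1,3)(W), (0,3)(W), (5,0)(W), all W → L
(5,4): only reaches (1,4)(W), (0,4)(W), (5,1)(W), (5,0)(W), all W → L
(5,5): only reaches (1,5)(W), (0,5)(W), (5,2)(W), (5,1)(W), all W → L
(6,3): only reaches (2,3)(W), (1,3)(W), (6,0)(W), all W → L
(6,4): only reaches (2,4)(W), (1,4)(W), (6,1)(W), (6,0)(W), all W → L
(6,5): only reaches (2,5)(W), (1,5)(W), (6,2)(W), (6,1)(W), all W → L
(7,3): only reaches (3,3)(W), (2,3)(W), (7,0)(W), all W → L
(7,4): only reaches (3,4)(W), (2,4)(W), (7,1)(W), (7,0)(W), all W → L
(7,5): only reaches (3,5)(W), (2,5)(W), (7,2)(W), (7,1)(W), all W → L
Every other cell has at least one move into one of the L cells above, so it is W.
(7,8): the move to (3,8) reaches an L cell, so W
(7,3): one of the L cells justified above, so L
(7,6): the move to (7,3) reaches an L cell, so W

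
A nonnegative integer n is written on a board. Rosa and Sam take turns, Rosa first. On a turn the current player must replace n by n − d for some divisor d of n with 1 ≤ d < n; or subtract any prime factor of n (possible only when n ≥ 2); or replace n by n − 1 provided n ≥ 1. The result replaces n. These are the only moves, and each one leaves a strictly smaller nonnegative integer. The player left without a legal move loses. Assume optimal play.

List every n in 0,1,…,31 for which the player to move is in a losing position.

0, 4, 9, 14, 20, 26

Work bottom-up. With no move the player to move loses. Otherwise the position is W if at least one move leads to an L position for the opponent, and L if every move leads to a W.
n=0: no move → L
n=1: W (go to 0, an L position)
n=2: W (go to 0, an L position)
n=3: W (go to 0, an L position)
n=4: L (options 2(W), 3(W) are all W)
n=5: W (go to 0, an L position)
n=6: W (go to 4, an L position)
n=7: W (go to 0, an L position)
n=8: W (go to 4, an L position)
n=9: L (options 6(W), 8(W) are all W)
n=10: W (go to 9, an L position)
n=11: W (go to 0, an L position)
n=12: W (go to 9, an L position)
n=13: W (go to 0, an L position)
n=14: L (options 7(W), 12(W), 13(W) are all W)
n=15: W (go to 14, an L position)
n=16: W (go to 14, an L position)
n=17: W (go to 0, an L position)
n=18: W (go to 9, an L position)
n=19: W (go to 0, an L position)
n=20: L (options 10(W), 15(W), 16(W), 18(W), 19(W) are all W)
n=21: W (go to 14, an L position)
n=22: W (go to 20, an L position)
n=23: W (go to 0, an L position)
n=24: W (go to 20, an L position)
n=25: W (go to 20, an L position)
n=26: L (options 13(W), 24(W), 25(W) are all W)
n=27: W (go to 26, an L position)
n=28: W (go to 14, an L position)
n=29: W (go to 0, an L position)
n=30: W (go to 20, an L position)
n=31: W (go to 0, an L position)
Reading off the rows marked L gives the requested list; there are 6 such values of n.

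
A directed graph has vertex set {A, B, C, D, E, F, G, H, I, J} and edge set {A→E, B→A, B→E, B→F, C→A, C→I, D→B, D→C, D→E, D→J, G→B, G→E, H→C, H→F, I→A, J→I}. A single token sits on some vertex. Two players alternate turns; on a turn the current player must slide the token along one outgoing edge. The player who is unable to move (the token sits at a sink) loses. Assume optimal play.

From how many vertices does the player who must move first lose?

3

Label each position W (a win for the player to move) or L (a loss). A position with no legal move is L; any other position is W exactly when some move reaches an L, and L when every move reaches a W.
Every edge goes from a vertex to one that appears earlier in the order F, E, A, I, B, J, C, D, H, G, so processing vertices in that order labels each vertex after all of its successors.
F: no outgoing edge → L
E: no outgoing edge → L
A: W (go to E, an L position)
I: L (sole option A(W) is W)
B: W (go to E, an L position)
J: W (go to I, an L position)
C: W (go to I, an L position)
D: W (go to E, an L position)
H: W (go to F, an L position)
G: W (go to E, an L position)
The L vertices are E, F, I; that is 3 in all.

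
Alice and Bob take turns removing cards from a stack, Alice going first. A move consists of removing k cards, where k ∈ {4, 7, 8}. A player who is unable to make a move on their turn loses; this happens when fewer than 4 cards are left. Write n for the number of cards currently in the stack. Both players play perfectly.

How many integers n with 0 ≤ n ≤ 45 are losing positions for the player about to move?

16

Label each position W (a win for the player to move) or L (a loss). A position with no legal move is L; any other position is W exactly when some move reaches an L, and L when every move reaches a W.
n=0: no move → L
n=1: no move → L
n=2: no move → L
n=3: no move → L
n=4: can move to 0, which is L ⇒ W
n=5: can move to 1, which is L ⇒ W
n=6: can move to 2, which is L ⇒ W
n=7: can move to 3, which is L ⇒ W
n=8: can move to 1, which is L ⇒ W
n=9: can move to 2, which is L ⇒ W
n=10: can move to 3, which is L ⇒ W
n=11: can move to 3, which is L ⇒ W
n=12: moves to 8(W), 5(W), 4(W); every one is W ⇒ L
n=13: moves to 9(W), 6(W), 5(W); every one is W ⇒ L
n=14: moves to 10(W), 7(W), 6(W); every one is W ⇒ L
n=15: moves to 11(W), 8(W), 7(W); every one is W ⇒ L
n=16: can move to 12, which is L ⇒ W
n=17: can move to 13, which is L ⇒ W
n=18: can move to 14, which is L ⇒ W
n=19: can move to 15, which is L ⇒ W
n=20: can move to 13, which is L ⇒ W
n=21: can move to 14, which is L ⇒ W
n=22: can move to 15, which is L ⇒ W
n=23: can move to 15, which is L ⇒ W
n=24: moves to 20(W), 17(W), 16(W); every one is W ⇒ L
n=25: moves to 21(W), 18(W), 17(W); every one is W ⇒ L
n=26: moves to 22(W), 19(W), 18(W); every one is W ⇒ L
n=27: moves to 23(W), 20(W), 19(W); every one is W ⇒ L
n=28: can move to 24, which is L ⇒ W
n=29: can move to 25, which is L ⇒ W
n=30: can move to 26, which is L ⇒ W
n=31: can move to 27, which is L ⇒ W
n=32: can move to 25, which is L ⇒ W
n=33: can move to 26, which is L ⇒ W
n=34: can move to 27, which is L ⇒ W
n=35: can move to 27, which is L ⇒ W
n=36: moves to 32(W), 29(W), 28(W); every one is W ⇒ L
n=37: moves to 33(W), 30(W), 29(W); every one is W ⇒ L
n=38: moves to 34(W), 31(W), 30(W); every one is W ⇒ L
n=39: moves to 35(W), 32(W), 31(W); every one is W ⇒ L
n=40: can move to 36, which is L ⇒ W
n=41: can move to 37, which is L ⇒ W
n=42: can move to 38, which is L ⇒ W
n=43: can move to 39, which is L ⇒ W
n=44: can move to 37, which is L ⇒ W
n=45: can move to 38, which is L ⇒ W
L entries with 0 ≤ n ≤ 45: n = 0, 1, 2, 3, 12, 13, 14, 15, 24, 25, 26, 27, 36, 37, 38, 39; that makes 16.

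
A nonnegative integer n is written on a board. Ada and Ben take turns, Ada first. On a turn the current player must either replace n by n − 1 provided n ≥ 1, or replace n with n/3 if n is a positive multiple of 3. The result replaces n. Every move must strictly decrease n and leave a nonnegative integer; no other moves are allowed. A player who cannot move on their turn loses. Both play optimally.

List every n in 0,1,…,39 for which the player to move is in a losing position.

Compute win/loss labels from the base case upward. A position with no move is L. Any other position is W if it can reach an L in one move, else L.
n=0: no move → L
n=1: can move to 0, which is L ⇒ W
n=2: the only move is to 1(W), a W ⇒ L
n=3: can move to 2, which is L ⇒ W
n=4: the only move is to 3(W), a W ⇒ L
n=5: can move to 4, which is L ⇒ W
n=6: can move to 2, which is L ⇒ W
n=7: the only move is to 6(W), a W ⇒ L
n=8: can move to 7, which is L ⇒ W
n=9: moves to 3(W), 8(W); every one is W ⇒ L
n=10: can move to 9, which is L ⇒ W
n=11: the only move is to 10(W), a W ⇒ L
n=12: can move to 4, which is L ⇒ W
n=13: the only move is to 12(W), a W ⇒ L
n=14: can move to 13, which is L ⇒ W
n=15: moves to 5(W), 14(W); every one is W ⇒ L
n=16: can move to 15, which is L ⇒ W
n=17: the only move is to 16(W), a W ⇒ L
n=18: can move to 17, which is L ⇒ W
n=19: the only move is to 18(W), a W ⇒ L
n=20: can move to 19, which is L ⇒ W
n=21: can move to 7, which is L ⇒ W
n=22: the only move is to 21(W), a W ⇒ L
n=23: can move to 22, which is L ⇒ W
n=24: moves to 8(W), 23(W); every one is W ⇒ L
n=25: can move to 24, which is L ⇒ W
n=26: the only move is to 25(W), a W ⇒ L
n=27: can move to 9, which is L ⇒ W
n=28: the only move is to 27(W), a W ⇒ L
n=29: can move to 28, which is L ⇒ W
n=30: moves to 10(W), 29(W); every one is W ⇒ L
n=31: can move to 30, which is L ⇒ W
n=32: the only move is to 31(W), a W ⇒ L
n=33: can move to 11, which is L ⇒ W
n=34: the only move is to 33(W), a W ⇒ L
n=35: can move to 34, which is L ⇒ W
n=36: moves to 12(W), 35(W); every one is W ⇒ L
n=37: can move to 36, which is L ⇒ W
n=38: the only move is to 37(W), a W ⇒ L
n=39: can move to 13, which is L ⇒ W
The losing starting values of n are exactly the entries labelled L in this table (19 of them).

0, 2, 4, 7, 9, 11, 13, 15, 17, 19, 22, 24, 26, 28, 30, 32, 34, 36, 38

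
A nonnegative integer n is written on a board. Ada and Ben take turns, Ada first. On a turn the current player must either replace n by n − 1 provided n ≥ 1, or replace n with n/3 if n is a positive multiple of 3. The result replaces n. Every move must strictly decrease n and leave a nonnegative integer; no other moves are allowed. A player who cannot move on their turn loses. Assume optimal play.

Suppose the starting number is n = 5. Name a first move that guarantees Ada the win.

Move to 4.

Compute win/loss labels from the base case upward. A position with no move is L. Any other position is W if it can reach an L in one move, else L.
n=0: no move → L
n=1: W (go to 0, an L position)
n=2: L (sole option 1(W) is W)
n=3: W (go to 2, an L position)
n=4: L (sole option 3(W) is W)
n=5: W (go to 4, an L position)
From 5, the L positions reachable in one move are: 4.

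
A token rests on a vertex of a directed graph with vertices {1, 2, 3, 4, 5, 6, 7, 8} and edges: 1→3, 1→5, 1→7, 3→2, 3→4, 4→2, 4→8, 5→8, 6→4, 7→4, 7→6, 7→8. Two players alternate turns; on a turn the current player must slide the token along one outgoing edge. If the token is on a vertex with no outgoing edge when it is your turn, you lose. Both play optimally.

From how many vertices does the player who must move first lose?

4

Compute win/loss labels from the base case upward. A position with no move is L. Any other position is W if it can reach an L in one move, else L.
Every edge goes from a vertex to one that appears earlier in the order 8, 2, 4, 6, 5, 7, 3, 1, so processing vertices in that order labels each vertex after all of its successors.
8: no outgoing edge → L
2: no outgoing edge → L
4: reaches L-position 2 → W
6: only reaches 4(W), which is W → L
5: reaches L-position 8 → W
7: reaches L-position 6 → W
3: reaches L-position 2 → W
1: only reaches 3(W), 7(W), 5(W), all W → L
The L vertices are 1, 2, 6, 8; that is 4 in all.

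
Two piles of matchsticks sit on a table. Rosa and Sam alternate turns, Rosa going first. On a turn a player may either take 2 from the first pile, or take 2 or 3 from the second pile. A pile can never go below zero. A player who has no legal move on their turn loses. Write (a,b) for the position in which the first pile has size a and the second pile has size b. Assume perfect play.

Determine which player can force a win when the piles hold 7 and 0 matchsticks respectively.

Rosa wins.

Label each position W (a win for the player to move) or L (a loss). A position with no legal move is L; any other position is W exactly when some move reaches an L, and L when every move reaches a W.
No move ever increases a pile, so every position that can arise here has a ≤ 7 and b ≤ 0; it is enough to label the cells with 0 ≤ a ≤ 7 and 0 ≤ b ≤ 0.
Every move lowers a or b (never raises either), so fill the grid row by row in increasing a, and left to right within a row: each cell's successors are then already labelled.
      b=0
a=0:    L
a=1:    L
a=2:    W
a=3:    W
a=4:    L
a=5:    L
a=6:    W
a=7:    W
Cells with no legal move (terminal, hence L): (0,0), (1,0).
The remaining L cells, each justified by listing all of its moves:
(4,0): only reaches (2,0)(W), which is W → L
(5,0): only reaches (3,0)(W), which is W → L
Every other cell has at least one move into one of the L cells above, so it is W.
From (7,0) Rosa can move to (5,0), reaching an L position.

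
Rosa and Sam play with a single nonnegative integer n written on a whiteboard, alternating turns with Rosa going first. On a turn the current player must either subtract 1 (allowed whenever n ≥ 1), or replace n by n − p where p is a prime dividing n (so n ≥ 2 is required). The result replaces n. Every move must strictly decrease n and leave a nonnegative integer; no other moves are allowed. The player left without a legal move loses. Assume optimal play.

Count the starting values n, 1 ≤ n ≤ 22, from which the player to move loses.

5

Use the standard recursion: the mover loses at a terminal position; elsewhere, the mover wins exactly when some move hands the opponent an L position.
n=0: no move → L
n=1: W (go to 0, an L position)
n=2: W (go to 0, an L position)
n=3: W (go to 0, an L position)
n=4: L (options 2(W), 3(W) are all W)
n=5: W (go to 0, an L position)
n=6: W (go to 4, an L position)
n=7: W (go to 0, an L position)
n=8: L (options 6(W), 7(W) are all W)
n=9: W (go to 8, an L position)
n=10: W (go to 8, an L position)
n=11: W (go to 0, an L position)
n=12: L (options 9(W), 10(W), 11(W) are all W)
n=13: W (go to 0, an L position)
n=14: W (go to 12, an L position)
n=15: W (go to 12, an L position)
n=16: L (options 14(W), 15(W) are all W)
n=17: W (go to 0, an L position)
n=18: W (go to 16, an L position)
n=19: W (go to 0, an L position)
n=20: L (options 15(W), 18(W), 19(W) are all W)
n=21: W (go to 20, an L position)
n=22: W (go to 20, an L position)
L entries with 1 ≤ n ≤ 22 (n=0 is outside the asked range and is not counted): n = 4, 8, 12, 16, 20; that makes 5.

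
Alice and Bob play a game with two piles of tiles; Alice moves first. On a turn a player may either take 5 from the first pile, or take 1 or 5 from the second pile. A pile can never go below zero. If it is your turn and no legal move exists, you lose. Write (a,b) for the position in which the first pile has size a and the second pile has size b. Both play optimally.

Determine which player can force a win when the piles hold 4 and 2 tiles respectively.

Label each position W (a win for the player to move) or L (a loss). A position with no legal move is L; any other position is W exactly when some move reaches an L, and L when every move reaches a W.
No move ever increases a pile, so every position that can arise here has a ≤ 4 and b ≤ 2; it is enough to label the cells with 0 ≤ a ≤ 4 and 0 ≤ b ≤ 2.
Every move lowers a or b (never raises either), so fill the grid row by row in increasing a, and left to right within a row: each cell's successors are then already labelled.
      b=0  b=1  b=2
a=0:    L    W    L
a=1:    L    W    L
a=2:    L    W    L
a=3:    L    W    L
a=4:    L    W    L
Cells with no legal move (terminal, hence L): (0,0), (1,0), (2,0), (3,0), (4,0).
The remaining L cells, each justified by listing all of its moves:
(0,2): only reaches (0,1)(W), which is W → L
(1,2): only reaches (1,1)(W), which is W → L
(2,2): only reaches (2,1)(W), which is W → L
(3,2): only reaches (3,1)(W), which is W → L
(4,2): only reaches (4,1)(W), which is W → L
Every other cell has at least one move into one of the L cells above, so it is W.
Every move from (4,2) reaches a W position, so the mover loses.

Bob wins.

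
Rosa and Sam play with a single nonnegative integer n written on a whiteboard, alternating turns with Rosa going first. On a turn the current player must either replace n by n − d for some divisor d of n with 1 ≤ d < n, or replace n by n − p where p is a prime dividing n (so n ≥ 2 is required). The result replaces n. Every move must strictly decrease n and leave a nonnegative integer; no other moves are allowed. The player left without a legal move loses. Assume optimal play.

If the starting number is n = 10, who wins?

Rosa wins.

Positions with no move are L. A position that does have a move is losing for the player to move precisely when every available move leads to a winning position for the opponent. Fill in the labels:
n=0: no move → L
n=1: no move → L
n=2: can move to 0, which is L ⇒ W
n=3: can move to 0, which is L ⇒ W
n=4: moves to 2(W), 3(W); every one is W ⇒ L
n=5: can move to 0, which is L ⇒ W
n=6: can move to 4, which is L ⇒ W
n=7: can move to 0, which is L ⇒ W
n=8: can move to 4, which is L ⇒ W
n=9: moves to 6(W), 8(W); every one is W ⇒ L
n=10: can move to 9, which is L ⇒ W
The starting position 10 is W: Rosa should move to 9, handing over an L position.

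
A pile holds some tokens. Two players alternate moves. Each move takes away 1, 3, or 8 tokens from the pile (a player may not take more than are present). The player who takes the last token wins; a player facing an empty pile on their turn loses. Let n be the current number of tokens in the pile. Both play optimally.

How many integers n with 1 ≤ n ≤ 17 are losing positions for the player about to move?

Work bottom-up. With no move the player to move loses. Otherwise the position is W if at least one move leads to an L position for the opponent, and L if every move leads to a W.
n=0: no move → L
n=1: W (go to 0, an L position)
n=2: L (sole option 1(W) is W)
n=3: W (go to 2, an L position)
n=4: L (options 3(W), 1(W) are all W)
n=5: W (go to 4, an L position)
n=6: L (options 5(W), 3(W) are all W)
n=7: W (go to 6, an L position)
n=8: W (go to 0, an L position)
n=9: W (go to 6, an L position)
n=10: W (go to 2, an L position)
n=11: L (options 10(W), 8(W), 3(W) are all W)
n=12: W (go to 11, an L position)
n=13: L (options 12(W), 10(W), 5(W) are all W)
n=14: W (go to 13, an L position)
n=15: L (options 14(W), 12(W), 7(W) are all W)
n=16: W (go to 15, an L position)
n=17: L (options 16(W), 14(W), 9(W) are all W)
L entries with 1 ≤ n ≤ 17 (n=0 is outside the asked range and is not counted): n = 2, 4, 6, 11, 13, 15, 17; that makes 7.

7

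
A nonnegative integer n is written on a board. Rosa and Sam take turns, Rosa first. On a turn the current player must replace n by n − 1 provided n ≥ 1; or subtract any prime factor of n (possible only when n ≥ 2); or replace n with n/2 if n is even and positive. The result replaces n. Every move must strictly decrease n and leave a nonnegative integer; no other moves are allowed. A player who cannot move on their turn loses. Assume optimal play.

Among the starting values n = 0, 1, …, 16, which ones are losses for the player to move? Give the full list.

0, 4, 9, 14

Use the standard recursion: the mover loses at a terminal position; elsewhere, the mover wins exactly when some move hands the opponent an L position.
n=0: no move → L
n=1: reaches L-position 0 → W
n=2: reaches L-position 0 → W
n=3: reaches L-position 0 → W
n=4: only reaches 2(W), 3(W), all W → L
n=5: reaches L-position 0 → W
n=6: reaches L-position 4 → W
n=7: reaches L-position 0 → W
n=8: reaches L-position 4 → W
n=9: only reaches 6(W), 8(W), all W → L
n=10: reaches L-position 9 → W
n=11: reaches L-position 0 → W
n=12: reaches L-position 9 → W
n=13: reaches L-position 0 → W
n=14: only reaches 7(W), 12(W), 13(W), all W → L
n=15: reaches L-position 14 → W
n=16: reaches L-position 14 → W
Reading off the rows marked L gives the requested list; there are 4 such values of n.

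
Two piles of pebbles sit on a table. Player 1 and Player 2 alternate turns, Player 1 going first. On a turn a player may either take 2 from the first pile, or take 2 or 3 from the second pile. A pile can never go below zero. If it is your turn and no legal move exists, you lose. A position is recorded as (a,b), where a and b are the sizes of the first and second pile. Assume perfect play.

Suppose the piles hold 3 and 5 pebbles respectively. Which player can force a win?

Player 1 wins.

Classify positions by backward induction: terminal positions (no move available) are L. From any other position, the mover wins iff some move reaches an L.
No move ever increases a pile, so every position that can arise here has a ≤ 3 and b ≤ 5; it is enough to label the cells with 0 ≤ a ≤ 3 and 0 ≤ b ≤ 5.
Every move lowers a or b (never raises either), so fill the grid row by row in increasing a, and left to right within a row: each cell's successors are then already labelled.
      b=0  b=1  b=2  b=3  b=4  b=5
a=0:    L    L    W    W    W    L
a=1:    L    L    W    W    W    L
a=2:    W    W    L    L    W    W
a=3:    W    W    L    L    W    W
Cells with no legal move (terminal, hence L): (0,0), (0,1), (1,0), (1,1).
The remaining L cells, each justified by listing all of its moves:
(0,5): moves to (0,3)(W), (0,2)(W); every one is W ⇒ L
(1,5): moves to (1,3)(W), (1,2)(W); every one is W ⇒ L
(2,2): moves to (0,2)(W), (2,0)(W); every one is W ⇒ L
(2,3): moves to (0,3)(W), (2,1)(W), (2,0)(W); every one is W ⇒ L
(3,2): moves to (1,2)(W), (3,0)(W); every one is W ⇒ L
(3,3): moves to (1,3)(W), (3,1)(W), (3,0)(W); every one is W ⇒ L
Every other cell has at least one move into one of the L cells above, so it is W.
The starting position (3,5) is W: Player 1 should move to (1,5), handing over an L position.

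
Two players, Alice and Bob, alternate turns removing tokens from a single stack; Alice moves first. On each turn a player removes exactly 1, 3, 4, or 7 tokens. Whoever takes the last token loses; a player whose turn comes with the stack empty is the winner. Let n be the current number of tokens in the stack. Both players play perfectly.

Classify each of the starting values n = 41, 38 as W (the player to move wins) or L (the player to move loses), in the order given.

41: L, 38: W

Compute win/loss labels from the base case upward. A position with no move is W. Any other position is W if it can reach an L in one move, else L.
n=0: no move; the opponent has just taken the last token and therefore loses → W
n=1: →0(W) only, which is W, so L
n=2: →1(L), so W
n=3: →2(W), 0(W) — all W, so L
n=4: →3(L), so W
n=5: →1(L), so W
n=6: →3(L), so W
n=7: →3(L), so W
n=8: →1(L), so W
n=9: →8(W), 6(W), 5(W), 2(W) — all W, so L
n=10: →9(L), so W
n=11: →10(W), 8(W), 7(W), 4(W) — all W, so L
n=12: →11(L), so W
n=13: →9(L), so W
n=14: →11(L), so W
n=15: →11(L), so W
n=16: →9(L), so W
n=17: →16(W), 14(W), 13(W), 10(W) — all W, so L
n=18: →17(L), so W
n=19: →18(W), 16(W), 15(W), 12(W) — all W, so L
n=20: →19(L), so W
n=21: →17(L), so W
n=22: →19(L), so W
n=23: →19(L), so W
n=24: →17(L), so W
n=25: →24(W), 22(W), 21(W), 18(W) — all W, so L
n=26: →25(L), so W
n=27: →26(W), 24(W), 23(W), 20(W) — all W, so L
n=28: →27(L), so W
n=29: →25(L), so W
n=30: →27(L), so W
n=31: →27(L), so W
n=32: →25(L), so W
n=33: →32(W), 30(W), 29(W), 26(W) — all W, so L
n=34: →33(L), so W
n=35: →34(W), 32(W), 31(W), 28(W) — all W, so L
n=36: →35(L), so W
n=37: →33(L), so W
n=38: →35(L), so W
n=39: →35(L), so W
n=40: →33(L), so W
n=41: →40(W), 38(W), 37(W), 34(W) — all W, so L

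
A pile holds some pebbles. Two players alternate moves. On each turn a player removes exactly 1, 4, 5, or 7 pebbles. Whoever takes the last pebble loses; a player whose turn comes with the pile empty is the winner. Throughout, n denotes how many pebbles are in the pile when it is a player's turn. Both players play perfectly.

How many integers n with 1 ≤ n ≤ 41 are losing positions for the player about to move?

11

Use the standard recursion: the mover wins at a terminal position; elsewhere, the mover wins exactly when some move hands the opponent an L position.
n=0: no move; the opponent has just taken the last pebble and therefore loses → W
n=1: L (sole option 0(W) is W)
n=2: W (go to 1, an L position)
n=3: L (sole option 2(W) is W)
n=4: W (go to 3, an L position)
n=5: W (go to 1, an L position)
n=6: W (go to 1, an L position)
n=7: W (go to 3, an L position)
n=8: W (go to 3, an L position)
n=9: L (options 8(W), 5(W), 4(W), 2(W) are all W)
n=10: W (go to 9, an L position)
n=11: L (options 10(W), 7(W), 6(W), 4(W) are all W)
n=12: W (go to 11, an L position)
n=13: W (go to 9, an L position)
n=14: W (go to 9, an L position)
n=15: W (go to 11, an L position)
n=16: W (go to 11, an L position)
n=17: L (options 16(W), 13(W), 12(W), 10(W) are all W)
n=18: W (go to 17, an L position)
n=19: L (options 18(W), 15(W), 14(W), 12(W) are all W)
n=20: W (go to 19, an L position)
n=21: W (go to 17, an L position)
n=22: W (go to 17, an L position)
n=23: W (go to 19, an L position)
n=24: W (go to 19, an L position)
n=25: L (options 24(W), 21(W), 20(W), 18(W) are all W)
n=26: W (go to 25, an L position)
n=27: L (options 26(W), 23(W), 22(W), 20(W) are all W)
n=28: W (go to 27, an L position)
n=29: W (go to 25, an L position)
n=30: W (go to 25, an L position)
n=31: W (go to 27, an L position)
n=32: W (go to 27, an L position)
n=33: L (options 32(W), 29(W), 28(W), 26(W) are all W)
n=34: W (go to 33, an L position)
n=35: L (options 34(W), 31(W), 30(W), 28(W) are all W)
n=36: W (go to 35, an L position)
n=37: W (go to 33, an L position)
n=38: W (go to 33, an L position)
n=39: W (go to 35, an L position)
n=40: W (go to 35, an L position)
n=41: L (options 40(W), 37(W), 36(W), 34(W) are all W)
L entries with 1 ≤ n ≤ 41 (the range starts at n=1): n = 1, 3, 9, 11, 17, 19, 25, 27, 33, 35, 41; that makes 11.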